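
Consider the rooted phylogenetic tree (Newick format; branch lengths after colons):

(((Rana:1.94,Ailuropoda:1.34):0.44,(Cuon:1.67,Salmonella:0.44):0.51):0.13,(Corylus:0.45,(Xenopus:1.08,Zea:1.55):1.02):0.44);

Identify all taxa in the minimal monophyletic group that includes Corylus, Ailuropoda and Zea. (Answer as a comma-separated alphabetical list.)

Ailuropoda, Corylus, Cuon, Rana, Salmonella, Xenopus, Zea

Tracing Corylus: it sits inside (Corylus,(Xenopus,Zea)).
Tracing Ailuropoda: it sits inside (Rana,Ailuropoda).
Tracing Zea: it sits inside (Xenopus,Zea).
The smallest clade enclosing all 3 is the whole tree (their MRCA is the root), so the answer is all 7 tips in alphabetical order.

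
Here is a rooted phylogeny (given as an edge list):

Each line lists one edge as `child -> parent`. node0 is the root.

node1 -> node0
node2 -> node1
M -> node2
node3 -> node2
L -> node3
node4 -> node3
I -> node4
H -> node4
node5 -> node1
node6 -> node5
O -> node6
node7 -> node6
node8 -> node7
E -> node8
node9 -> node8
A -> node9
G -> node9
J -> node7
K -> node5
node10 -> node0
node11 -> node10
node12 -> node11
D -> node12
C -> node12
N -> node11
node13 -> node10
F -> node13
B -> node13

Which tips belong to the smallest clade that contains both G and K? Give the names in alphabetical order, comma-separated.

Tracing G: it sits inside (A,G).
Tracing K: it sits inside ((O,((E,(A,G)),J)),K).
The smallest clade enclosing both is ((O,((E,(A,G)),J)),K); the answer is its 6 terminal taxa in alphabetical order.

A, E, G, J, K, O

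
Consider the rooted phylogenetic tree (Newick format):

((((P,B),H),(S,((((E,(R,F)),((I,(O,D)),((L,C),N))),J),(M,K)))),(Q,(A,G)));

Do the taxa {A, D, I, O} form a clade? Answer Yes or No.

The MRCA of the listed taxa is the root, so the smallest clade containing them is the whole tree.
That clade also contains B, C, E, F, G, H, J, K, L, M, N, P, Q, R, S, which are not in the proposed group, so the group is not monophyletic.

No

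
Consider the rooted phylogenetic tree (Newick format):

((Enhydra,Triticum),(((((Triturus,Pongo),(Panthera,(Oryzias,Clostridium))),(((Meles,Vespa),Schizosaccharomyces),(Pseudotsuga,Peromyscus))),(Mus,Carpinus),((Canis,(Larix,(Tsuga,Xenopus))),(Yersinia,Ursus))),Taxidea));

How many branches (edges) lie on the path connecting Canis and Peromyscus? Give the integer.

The MRCA of Canis and Peromyscus is the node subtending ((((Triturus,Pongo),(Panthera,(Oryzias,Clostridium))),(((Meles,Vespa),Schizosaccharomyces),(Pseudotsuga,Peromyscus))),(Mus,Carpinus),((Canis,(Larix,(Tsuga,Xenopus))),(Yersinia,Ursus))).
From Canis up to that node: 3 branches. From Peromyscus up to the same node: 4 branches. Total: 3 + 4 = 7.

7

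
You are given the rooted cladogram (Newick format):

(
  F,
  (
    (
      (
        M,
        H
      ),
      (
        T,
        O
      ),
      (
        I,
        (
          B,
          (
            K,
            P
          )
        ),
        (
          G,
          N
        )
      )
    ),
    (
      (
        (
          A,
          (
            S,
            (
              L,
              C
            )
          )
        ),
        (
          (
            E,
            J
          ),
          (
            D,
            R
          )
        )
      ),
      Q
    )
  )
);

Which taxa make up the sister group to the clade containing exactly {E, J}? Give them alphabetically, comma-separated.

D, R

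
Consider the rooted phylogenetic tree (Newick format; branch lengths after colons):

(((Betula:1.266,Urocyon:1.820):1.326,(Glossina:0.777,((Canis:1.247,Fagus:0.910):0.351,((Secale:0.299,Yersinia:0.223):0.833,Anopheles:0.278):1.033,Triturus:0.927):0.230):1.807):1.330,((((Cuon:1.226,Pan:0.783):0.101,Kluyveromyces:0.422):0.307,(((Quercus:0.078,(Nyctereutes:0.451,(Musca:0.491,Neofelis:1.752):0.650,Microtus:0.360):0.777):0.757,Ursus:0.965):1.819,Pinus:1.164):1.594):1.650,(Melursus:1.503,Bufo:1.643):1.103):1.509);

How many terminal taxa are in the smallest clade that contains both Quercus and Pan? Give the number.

10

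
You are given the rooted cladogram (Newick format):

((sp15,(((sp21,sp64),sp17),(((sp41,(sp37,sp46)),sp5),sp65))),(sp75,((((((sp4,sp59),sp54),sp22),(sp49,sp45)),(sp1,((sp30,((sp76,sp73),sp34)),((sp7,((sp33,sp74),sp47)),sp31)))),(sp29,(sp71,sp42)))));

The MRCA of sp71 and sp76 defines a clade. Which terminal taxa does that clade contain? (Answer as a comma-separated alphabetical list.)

Tracing sp71: it sits inside (sp71,sp42).
Tracing sp76: it sits inside (sp76,sp73).
The smallest clade enclosing both is ((((((sp4,sp59),sp54),sp22),(sp49,sp45)),(sp1,((sp30,((sp76,sp73),sp34)),((sp7,((sp33,sp74),sp47)),sp31)))),(sp29,(sp71,sp42))); the answer is its 19 terminal taxa in alphabetical order.

sp1, sp22, sp29, sp30, sp31, sp33, sp34, sp4, sp42, sp45, sp47, sp49, sp54, sp59, sp7, sp71, sp73, sp74, sp76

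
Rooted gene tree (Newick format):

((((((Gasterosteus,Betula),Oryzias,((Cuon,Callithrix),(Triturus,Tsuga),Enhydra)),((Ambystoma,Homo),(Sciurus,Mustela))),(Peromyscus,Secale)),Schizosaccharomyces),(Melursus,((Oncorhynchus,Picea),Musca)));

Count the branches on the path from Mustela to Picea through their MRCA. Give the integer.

10

The MRCA of Mustela and Picea is the root of the tree.
From Mustela up to that node: 6 branches. From Picea up to the same node: 4 branches. Total: 6 + 4 = 10.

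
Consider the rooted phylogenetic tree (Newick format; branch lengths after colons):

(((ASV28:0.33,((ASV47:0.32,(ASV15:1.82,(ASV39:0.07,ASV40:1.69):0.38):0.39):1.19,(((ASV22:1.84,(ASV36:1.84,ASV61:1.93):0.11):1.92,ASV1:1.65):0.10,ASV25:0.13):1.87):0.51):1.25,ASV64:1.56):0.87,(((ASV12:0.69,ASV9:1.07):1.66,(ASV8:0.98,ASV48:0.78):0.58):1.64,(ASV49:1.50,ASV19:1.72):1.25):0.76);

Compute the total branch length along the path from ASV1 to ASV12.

11.00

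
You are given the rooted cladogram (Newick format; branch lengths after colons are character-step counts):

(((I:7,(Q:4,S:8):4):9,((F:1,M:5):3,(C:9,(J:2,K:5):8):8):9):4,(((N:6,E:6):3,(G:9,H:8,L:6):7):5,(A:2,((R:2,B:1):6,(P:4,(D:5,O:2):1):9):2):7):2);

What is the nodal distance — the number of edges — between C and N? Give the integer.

The MRCA of C and N is the root of the tree.
From C up to that node: 4 branches. From N up to the same node: 4 branches. Total: 4 + 4 = 8.

8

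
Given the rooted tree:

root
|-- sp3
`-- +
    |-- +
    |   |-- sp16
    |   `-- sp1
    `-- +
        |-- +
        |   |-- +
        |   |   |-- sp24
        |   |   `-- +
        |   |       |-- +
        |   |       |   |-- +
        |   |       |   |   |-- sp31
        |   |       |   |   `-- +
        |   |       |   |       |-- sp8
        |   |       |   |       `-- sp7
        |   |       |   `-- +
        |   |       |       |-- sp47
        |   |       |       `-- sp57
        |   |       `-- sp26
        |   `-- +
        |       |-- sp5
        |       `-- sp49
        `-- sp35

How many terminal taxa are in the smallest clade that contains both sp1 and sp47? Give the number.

12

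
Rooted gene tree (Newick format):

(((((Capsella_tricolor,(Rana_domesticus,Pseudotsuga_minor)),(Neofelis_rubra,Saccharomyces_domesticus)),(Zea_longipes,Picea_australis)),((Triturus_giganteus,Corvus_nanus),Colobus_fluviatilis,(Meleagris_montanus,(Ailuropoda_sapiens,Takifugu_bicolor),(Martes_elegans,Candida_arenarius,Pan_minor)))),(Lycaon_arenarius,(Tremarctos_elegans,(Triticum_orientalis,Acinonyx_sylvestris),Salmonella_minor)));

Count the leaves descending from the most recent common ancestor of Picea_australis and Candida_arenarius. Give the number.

16

The MRCA of Picea_australis and Candida_arenarius is the node subtending ((((Capsella_tricolor,(Rana_domesticus,Pseudotsuga_minor)),(Neofelis_rubra,Saccharomyces_domesticus)),(Zea_longipes,Picea_australis)),((Triturus_giganteus,Corvus_nanus),Colobus_fluviatilis,(Meleagris_montanus,(Ailuropoda_sapiens,Takifugu_bicolor),(Martes_elegans,Candida_arenarius,Pan_minor)))).
That clade contains 16 terminal taxa: Ailuropoda_sapiens, Candida_arenarius, Capsella_tricolor, Colobus_fluviatilis, Corvus_nanus, Martes_elegans, Meleagris_montanus, Neofelis_rubra, Pan_minor, Picea_australis, Pseudotsuga_minor, Rana_domesticus, Saccharomyces_domesticus, Takifugu_bicolor, Triturus_giganteus, Zea_longipes.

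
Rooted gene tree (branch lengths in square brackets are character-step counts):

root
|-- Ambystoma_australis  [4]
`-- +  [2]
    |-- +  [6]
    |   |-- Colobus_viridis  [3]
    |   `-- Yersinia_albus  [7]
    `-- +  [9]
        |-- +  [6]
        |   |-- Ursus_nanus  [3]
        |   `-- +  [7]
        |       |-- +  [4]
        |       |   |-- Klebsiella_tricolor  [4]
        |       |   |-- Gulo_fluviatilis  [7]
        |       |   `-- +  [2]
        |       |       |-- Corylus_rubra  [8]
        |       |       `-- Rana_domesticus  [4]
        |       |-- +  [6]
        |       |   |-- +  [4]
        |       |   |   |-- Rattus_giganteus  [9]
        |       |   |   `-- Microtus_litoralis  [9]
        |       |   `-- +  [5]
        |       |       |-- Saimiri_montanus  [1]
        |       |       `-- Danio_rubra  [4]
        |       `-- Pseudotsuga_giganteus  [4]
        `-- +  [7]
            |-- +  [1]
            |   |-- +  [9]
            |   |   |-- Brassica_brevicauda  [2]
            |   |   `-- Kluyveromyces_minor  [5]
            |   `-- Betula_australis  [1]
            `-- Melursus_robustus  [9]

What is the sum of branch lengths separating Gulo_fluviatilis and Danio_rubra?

The path runs Gulo_fluviatilis → … → MRCA → … → Danio_rubra; the MRCA is the node subtending ((Klebsiella_tricolor,Gulo_fluviatilis,(Corylus_rubra,Rana_domesticus)),((Rattus_giganteus,Microtus_litoralis),(Saimiri_montanus,Danio_rubra)),Pseudotsuga_giganteus).
Branch lengths along that path: 7 + 4 + 6 + 5 + 4 = 26.

26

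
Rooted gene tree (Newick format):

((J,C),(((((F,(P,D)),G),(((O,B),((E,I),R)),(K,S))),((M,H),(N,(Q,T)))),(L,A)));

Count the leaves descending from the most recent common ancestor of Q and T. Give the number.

2

The MRCA of Q and T is the node subtending (Q,T).
That clade contains 2 terminal taxa: Q, T.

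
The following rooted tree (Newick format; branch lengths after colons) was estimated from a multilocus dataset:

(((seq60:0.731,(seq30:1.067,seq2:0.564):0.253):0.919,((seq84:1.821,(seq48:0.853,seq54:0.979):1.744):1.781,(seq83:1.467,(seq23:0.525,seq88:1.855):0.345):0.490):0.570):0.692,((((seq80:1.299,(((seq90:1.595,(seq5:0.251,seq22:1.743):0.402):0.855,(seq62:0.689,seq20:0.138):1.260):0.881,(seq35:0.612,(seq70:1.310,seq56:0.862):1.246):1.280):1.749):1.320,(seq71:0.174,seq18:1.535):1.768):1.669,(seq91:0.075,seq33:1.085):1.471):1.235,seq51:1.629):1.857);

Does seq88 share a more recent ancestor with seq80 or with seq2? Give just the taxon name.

The MRCA of seq88 and seq2 subtends ((seq60,(seq30,seq2)),((seq84,(seq48,seq54)),(seq83,(seq23,seq88)))) (9 taxa).
The MRCA of seq88 and seq80 is the root, subtending the entire tree (23 taxa).
The first is nested inside the second, so seq88 shares a more recent common ancestor with seq2.

seq2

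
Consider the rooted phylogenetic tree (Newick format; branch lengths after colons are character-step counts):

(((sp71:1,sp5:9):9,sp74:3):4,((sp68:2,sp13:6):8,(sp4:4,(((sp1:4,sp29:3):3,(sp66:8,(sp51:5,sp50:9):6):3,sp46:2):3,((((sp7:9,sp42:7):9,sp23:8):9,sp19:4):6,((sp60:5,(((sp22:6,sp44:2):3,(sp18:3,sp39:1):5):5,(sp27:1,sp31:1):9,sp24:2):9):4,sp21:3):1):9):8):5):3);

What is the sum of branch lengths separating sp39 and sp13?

61

The path runs sp39 → … → MRCA → … → sp13; the MRCA is the node subtending ((sp68,sp13),(sp4,(((sp1,sp29),(sp66,(sp51,sp50)),sp46),((((sp7,sp42),sp23),sp19),((sp60,(((sp22,sp44),(sp18,sp39)),(sp27,sp31),sp24)),sp21))))).
Branch lengths along that path: 1 + 5 + 5 + 9 + 4 + 1 + 9 + 8 + 5 + 8 + 6 = 61.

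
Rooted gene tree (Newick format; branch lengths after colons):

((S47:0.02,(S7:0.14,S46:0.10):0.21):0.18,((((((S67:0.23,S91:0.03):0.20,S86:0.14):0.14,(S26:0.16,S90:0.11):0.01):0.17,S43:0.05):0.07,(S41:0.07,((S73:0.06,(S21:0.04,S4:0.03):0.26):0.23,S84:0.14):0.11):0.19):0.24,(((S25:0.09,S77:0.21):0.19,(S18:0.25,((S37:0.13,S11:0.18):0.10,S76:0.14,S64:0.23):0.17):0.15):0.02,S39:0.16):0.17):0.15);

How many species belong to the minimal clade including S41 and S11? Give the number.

The MRCA of S41 and S11 is the node subtending ((((((S67,S91),S86),(S26,S90)),S43),(S41,((S73,(S21,S4)),S84))),(((S25,S77),(S18,((S37,S11),S76,S64))),S39)).
That clade contains 19 terminal taxa: S11, S18, S21, S25, S26, S37, S39, S4, S41, S43, S64, S67, S73, S76, S77, S84, S86, S90, S91.

19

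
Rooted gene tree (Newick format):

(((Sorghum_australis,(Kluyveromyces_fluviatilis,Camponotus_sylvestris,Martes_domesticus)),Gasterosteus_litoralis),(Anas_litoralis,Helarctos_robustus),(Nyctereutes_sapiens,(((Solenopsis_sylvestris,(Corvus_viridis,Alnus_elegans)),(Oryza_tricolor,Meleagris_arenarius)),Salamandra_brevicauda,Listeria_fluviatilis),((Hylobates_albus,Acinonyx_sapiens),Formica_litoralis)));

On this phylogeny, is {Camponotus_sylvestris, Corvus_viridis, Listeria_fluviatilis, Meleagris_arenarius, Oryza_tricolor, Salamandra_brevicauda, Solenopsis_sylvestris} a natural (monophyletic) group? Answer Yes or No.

No

The MRCA of the listed taxa is the root, so the smallest clade containing them is the whole tree.
That clade also contains Acinonyx_sapiens, Alnus_elegans, Anas_litoralis, Formica_litoralis, Gasterosteus_litoralis, Helarctos_robustus, Hylobates_albus, Kluyveromyces_fluviatilis, Martes_domesticus, Nyctereutes_sapiens, Sorghum_australis, which are not in the proposed group, so the group is not monophyletic.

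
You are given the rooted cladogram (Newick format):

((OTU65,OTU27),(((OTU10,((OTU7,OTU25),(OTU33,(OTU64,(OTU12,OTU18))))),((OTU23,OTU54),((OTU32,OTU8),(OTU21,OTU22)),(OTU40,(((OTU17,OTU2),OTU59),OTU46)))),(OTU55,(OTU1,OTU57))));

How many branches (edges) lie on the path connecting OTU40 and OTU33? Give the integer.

7

The MRCA of OTU40 and OTU33 is the node subtending ((OTU10,((OTU7,OTU25),(OTU33,(OTU64,(OTU12,OTU18))))),((OTU23,OTU54),((OTU32,OTU8),(OTU21,OTU22)),(OTU40,(((OTU17,OTU2),OTU59),OTU46)))).
From OTU40 up to that node: 3 branches. From OTU33 up to the same node: 4 branches. Total: 3 + 4 = 7.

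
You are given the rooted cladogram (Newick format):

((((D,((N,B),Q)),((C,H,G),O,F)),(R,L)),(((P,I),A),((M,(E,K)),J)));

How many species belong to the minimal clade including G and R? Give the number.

11

The MRCA of G and R is the node subtending (((D,((N,B),Q)),((C,H,G),O,F)),(R,L)).
That clade contains 11 terminal taxa: B, C, D, F, G, H, L, N, O, Q, R.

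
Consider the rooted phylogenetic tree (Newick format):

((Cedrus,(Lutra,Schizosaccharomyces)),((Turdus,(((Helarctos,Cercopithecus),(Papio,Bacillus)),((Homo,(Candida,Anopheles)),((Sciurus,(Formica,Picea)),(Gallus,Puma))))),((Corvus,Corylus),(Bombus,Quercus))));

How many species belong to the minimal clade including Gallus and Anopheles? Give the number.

The MRCA of Gallus and Anopheles is the node subtending ((Homo,(Candida,Anopheles)),((Sciurus,(Formica,Picea)),(Gallus,Puma))).
That clade contains 8 terminal taxa: Anopheles, Candida, Formica, Gallus, Homo, Picea, Puma, Sciurus.

8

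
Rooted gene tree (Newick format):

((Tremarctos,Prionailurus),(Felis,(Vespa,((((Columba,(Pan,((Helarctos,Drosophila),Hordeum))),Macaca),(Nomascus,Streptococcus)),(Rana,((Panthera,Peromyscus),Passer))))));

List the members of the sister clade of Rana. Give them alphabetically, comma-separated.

Panthera, Passer, Peromyscus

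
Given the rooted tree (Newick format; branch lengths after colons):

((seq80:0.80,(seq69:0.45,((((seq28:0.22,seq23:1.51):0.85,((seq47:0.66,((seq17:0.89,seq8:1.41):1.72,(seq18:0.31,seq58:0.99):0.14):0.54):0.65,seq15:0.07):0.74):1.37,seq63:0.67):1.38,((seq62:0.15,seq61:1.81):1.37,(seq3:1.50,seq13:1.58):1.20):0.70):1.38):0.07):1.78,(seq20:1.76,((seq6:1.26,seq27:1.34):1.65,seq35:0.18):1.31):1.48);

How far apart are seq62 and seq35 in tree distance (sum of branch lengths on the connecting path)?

The path runs seq62 → … → MRCA → … → seq35; the MRCA is the root of the tree.
Branch lengths along that path: 0.15 + 1.37 + 0.70 + 1.38 + 0.07 + 1.78 + 1.48 + 1.31 + 0.18 = 8.42.

8.42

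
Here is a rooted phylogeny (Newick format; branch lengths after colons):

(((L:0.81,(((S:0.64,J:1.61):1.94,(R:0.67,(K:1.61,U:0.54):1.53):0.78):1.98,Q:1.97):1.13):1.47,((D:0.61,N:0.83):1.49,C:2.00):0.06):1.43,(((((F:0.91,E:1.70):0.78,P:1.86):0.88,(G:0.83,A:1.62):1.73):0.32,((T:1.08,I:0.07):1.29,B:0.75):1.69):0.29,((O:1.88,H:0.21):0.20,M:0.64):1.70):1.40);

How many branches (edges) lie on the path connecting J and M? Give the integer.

9

The MRCA of J and M is the root of the tree.
From J up to that node: 6 branches. From M up to the same node: 3 branches. Total: 6 + 3 = 9.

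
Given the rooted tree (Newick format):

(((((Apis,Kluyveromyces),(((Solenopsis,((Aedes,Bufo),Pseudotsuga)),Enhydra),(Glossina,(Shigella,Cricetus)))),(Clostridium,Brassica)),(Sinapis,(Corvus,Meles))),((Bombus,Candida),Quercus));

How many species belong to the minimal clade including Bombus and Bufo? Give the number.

The MRCA of Bombus and Bufo is the root, so the clade is the entire tree.
That clade contains 18 terminal taxa: Aedes, Apis, Bombus, Brassica, Bufo, Candida, Clostridium, Corvus, Cricetus, Enhydra, Glossina, Kluyveromyces, Meles, Pseudotsuga, Quercus, Shigella, Sinapis, Solenopsis.

18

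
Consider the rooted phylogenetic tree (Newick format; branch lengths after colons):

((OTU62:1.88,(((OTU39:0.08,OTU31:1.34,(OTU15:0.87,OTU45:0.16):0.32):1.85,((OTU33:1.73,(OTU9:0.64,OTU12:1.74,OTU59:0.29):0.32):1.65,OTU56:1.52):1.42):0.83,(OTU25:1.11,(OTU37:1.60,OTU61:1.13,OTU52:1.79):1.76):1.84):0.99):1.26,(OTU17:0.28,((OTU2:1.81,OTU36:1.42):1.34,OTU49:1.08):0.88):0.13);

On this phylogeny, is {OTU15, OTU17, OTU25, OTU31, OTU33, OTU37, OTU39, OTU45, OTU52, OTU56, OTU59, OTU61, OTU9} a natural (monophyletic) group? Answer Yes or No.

No

The MRCA of the listed taxa is the root, so the smallest clade containing them is the whole tree.
That clade also contains OTU12, OTU2, OTU36, OTU49, OTU62, which are not in the proposed group, so the group is not monophyletic.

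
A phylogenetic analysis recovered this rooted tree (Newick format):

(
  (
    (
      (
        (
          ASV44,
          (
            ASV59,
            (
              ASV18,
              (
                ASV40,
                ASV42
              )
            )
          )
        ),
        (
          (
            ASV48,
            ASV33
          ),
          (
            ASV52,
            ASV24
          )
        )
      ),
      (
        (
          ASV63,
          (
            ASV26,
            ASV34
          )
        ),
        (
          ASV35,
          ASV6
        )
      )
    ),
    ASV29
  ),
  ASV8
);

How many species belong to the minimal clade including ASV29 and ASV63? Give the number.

15

The MRCA of ASV29 and ASV63 is the node subtending ((((ASV44,(ASV59,(ASV18,(ASV40,ASV42)))),((ASV48,ASV33),(ASV52,ASV24))),((ASV63,(ASV26,ASV34)),(ASV35,ASV6))),ASV29).
That clade contains 15 terminal taxa: ASV18, ASV24, ASV26, ASV29, ASV33, ASV34, ASV35, ASV40, ASV42, ASV44, ASV48, ASV52, ASV59, ASV6, ASV63.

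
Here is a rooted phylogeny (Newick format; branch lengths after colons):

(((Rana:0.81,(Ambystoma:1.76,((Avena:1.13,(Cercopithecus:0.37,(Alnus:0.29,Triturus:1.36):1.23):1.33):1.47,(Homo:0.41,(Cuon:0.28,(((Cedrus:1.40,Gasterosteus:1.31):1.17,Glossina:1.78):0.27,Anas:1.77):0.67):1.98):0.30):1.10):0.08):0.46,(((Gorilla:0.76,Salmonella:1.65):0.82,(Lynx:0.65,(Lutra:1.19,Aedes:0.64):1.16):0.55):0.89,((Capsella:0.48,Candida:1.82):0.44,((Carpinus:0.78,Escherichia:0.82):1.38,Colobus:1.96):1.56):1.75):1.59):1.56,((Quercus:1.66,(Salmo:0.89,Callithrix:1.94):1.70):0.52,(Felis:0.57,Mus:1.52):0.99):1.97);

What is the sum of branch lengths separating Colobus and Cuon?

11.06

The path runs Colobus → … → MRCA → … → Cuon; the MRCA is the node subtending ((Rana,(Ambystoma,((Avena,(Cercopithecus,(Alnus,Triturus))),(Homo,(Cuon,(((Cedrus,Gasterosteus),Glossina),Anas)))))),(((Gorilla,Salmonella),(Lynx,(Lutra,Aedes))),((Capsella,Candida),((Carpinus,Escherichia),Colobus)))).
Branch lengths along that path: 1.96 + 1.56 + 1.75 + 1.59 + 0.46 + 0.08 + 1.10 + 0.30 + 1.98 + 0.28 = 11.06.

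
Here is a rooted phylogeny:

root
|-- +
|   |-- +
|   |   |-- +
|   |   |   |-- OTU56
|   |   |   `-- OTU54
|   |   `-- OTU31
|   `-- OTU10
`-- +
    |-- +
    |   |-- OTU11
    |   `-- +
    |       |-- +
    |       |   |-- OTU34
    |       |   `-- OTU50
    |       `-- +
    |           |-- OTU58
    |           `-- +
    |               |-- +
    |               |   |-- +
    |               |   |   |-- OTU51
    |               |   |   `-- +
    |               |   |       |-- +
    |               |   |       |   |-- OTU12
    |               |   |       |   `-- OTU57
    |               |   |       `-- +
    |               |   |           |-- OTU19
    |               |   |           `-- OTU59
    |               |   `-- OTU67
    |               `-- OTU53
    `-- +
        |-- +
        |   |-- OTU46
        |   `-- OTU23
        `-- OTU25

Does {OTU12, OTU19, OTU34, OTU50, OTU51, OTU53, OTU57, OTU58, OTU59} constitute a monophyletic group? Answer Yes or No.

No

The MRCA of the listed taxa subtends ((OTU34,OTU50),(OTU58,(((OTU51,((OTU12,OTU57),(OTU19,OTU59))),OTU67),OTU53))).
That clade also contains OTU67, which is not in the proposed group, so the group is not monophyletic.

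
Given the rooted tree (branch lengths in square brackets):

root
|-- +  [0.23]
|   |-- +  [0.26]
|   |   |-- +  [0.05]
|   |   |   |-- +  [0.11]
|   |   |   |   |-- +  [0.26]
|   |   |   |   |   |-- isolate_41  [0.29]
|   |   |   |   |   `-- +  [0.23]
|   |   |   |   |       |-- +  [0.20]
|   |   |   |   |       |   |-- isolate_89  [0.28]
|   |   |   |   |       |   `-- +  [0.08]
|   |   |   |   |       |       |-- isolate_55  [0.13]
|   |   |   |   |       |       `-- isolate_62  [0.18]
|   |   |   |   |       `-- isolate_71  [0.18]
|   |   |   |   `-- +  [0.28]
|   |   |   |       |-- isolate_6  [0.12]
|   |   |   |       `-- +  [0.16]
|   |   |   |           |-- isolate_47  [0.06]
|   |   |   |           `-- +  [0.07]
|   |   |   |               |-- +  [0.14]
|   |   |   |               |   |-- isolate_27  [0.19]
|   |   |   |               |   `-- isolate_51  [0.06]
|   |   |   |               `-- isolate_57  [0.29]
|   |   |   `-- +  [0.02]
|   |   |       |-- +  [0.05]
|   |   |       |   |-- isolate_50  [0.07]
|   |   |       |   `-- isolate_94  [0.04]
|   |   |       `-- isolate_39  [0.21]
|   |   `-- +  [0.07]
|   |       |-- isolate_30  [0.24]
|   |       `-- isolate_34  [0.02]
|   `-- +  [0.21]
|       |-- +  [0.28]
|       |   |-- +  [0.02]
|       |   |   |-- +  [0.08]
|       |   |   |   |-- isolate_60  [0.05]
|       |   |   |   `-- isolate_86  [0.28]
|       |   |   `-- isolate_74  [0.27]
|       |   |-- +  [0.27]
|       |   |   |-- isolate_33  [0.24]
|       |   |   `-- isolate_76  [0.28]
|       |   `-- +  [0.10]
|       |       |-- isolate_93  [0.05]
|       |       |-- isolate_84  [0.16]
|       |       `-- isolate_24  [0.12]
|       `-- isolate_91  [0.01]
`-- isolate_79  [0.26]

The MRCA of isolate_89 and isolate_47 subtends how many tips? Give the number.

The MRCA of isolate_89 and isolate_47 is the node subtending ((isolate_41,((isolate_89,(isolate_55,isolate_62)),isolate_71)),(isolate_6,(isolate_47,((isolate_27,isolate_51),isolate_57)))).
That clade contains 10 terminal taxa: isolate_27, isolate_41, isolate_47, isolate_51, isolate_55, isolate_57, isolate_6, isolate_62, isolate_71, isolate_89.

10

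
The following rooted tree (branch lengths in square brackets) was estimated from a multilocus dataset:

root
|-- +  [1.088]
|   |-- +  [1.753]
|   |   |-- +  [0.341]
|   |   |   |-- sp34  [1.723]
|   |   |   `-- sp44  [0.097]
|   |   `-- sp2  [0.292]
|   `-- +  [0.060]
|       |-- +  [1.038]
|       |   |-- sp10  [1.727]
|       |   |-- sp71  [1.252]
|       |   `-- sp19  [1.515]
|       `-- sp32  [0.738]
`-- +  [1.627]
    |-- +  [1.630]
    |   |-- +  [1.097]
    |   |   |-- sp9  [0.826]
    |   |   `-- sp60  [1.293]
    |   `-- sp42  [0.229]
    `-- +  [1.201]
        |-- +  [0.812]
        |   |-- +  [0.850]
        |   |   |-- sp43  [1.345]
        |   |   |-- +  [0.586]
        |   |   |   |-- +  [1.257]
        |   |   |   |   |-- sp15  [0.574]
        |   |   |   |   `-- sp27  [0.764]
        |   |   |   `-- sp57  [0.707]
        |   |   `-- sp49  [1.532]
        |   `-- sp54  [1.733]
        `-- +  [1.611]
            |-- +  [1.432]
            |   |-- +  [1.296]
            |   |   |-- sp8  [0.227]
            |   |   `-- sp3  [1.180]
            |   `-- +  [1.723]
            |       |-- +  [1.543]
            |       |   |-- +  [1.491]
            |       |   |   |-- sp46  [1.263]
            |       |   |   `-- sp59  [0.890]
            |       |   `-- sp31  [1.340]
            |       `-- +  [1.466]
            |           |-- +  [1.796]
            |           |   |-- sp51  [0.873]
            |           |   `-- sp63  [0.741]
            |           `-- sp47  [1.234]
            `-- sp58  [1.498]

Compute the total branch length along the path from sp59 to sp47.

6.624

The path runs sp59 → … → MRCA → … → sp47; the MRCA is the node subtending (((sp46,sp59),sp31),((sp51,sp63),sp47)).
Branch lengths along that path: 0.890 + 1.491 + 1.543 + 1.466 + 1.234 = 6.624.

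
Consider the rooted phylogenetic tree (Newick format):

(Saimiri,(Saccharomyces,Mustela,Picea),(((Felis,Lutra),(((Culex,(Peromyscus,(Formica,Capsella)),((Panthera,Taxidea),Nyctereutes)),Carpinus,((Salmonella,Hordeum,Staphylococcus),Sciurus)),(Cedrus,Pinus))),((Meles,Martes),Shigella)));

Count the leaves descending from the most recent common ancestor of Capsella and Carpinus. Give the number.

12

The MRCA of Capsella and Carpinus is the node subtending ((Culex,(Peromyscus,(Formica,Capsella)),((Panthera,Taxidea),Nyctereutes)),Carpinus,((Salmonella,Hordeum,Staphylococcus),Sciurus)).
That clade contains 12 terminal taxa: Capsella, Carpinus, Culex, Formica, Hordeum, Nyctereutes, Panthera, Peromyscus, Salmonella, Sciurus, Staphylococcus, Taxidea.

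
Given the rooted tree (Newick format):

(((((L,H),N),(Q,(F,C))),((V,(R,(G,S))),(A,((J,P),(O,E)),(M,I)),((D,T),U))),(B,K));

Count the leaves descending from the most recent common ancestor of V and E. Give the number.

The MRCA of V and E is the node subtending ((V,(R,(G,S))),(A,((J,P),(O,E)),(M,I)),((D,T),U)).
That clade contains 14 terminal taxa: A, D, E, G, I, J, M, O, P, R, S, T, U, V.

14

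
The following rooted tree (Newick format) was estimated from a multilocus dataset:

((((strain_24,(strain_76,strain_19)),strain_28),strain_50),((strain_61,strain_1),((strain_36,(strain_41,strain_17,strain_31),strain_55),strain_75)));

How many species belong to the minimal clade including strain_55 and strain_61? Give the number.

The MRCA of strain_55 and strain_61 is the node subtending ((strain_61,strain_1),((strain_36,(strain_41,strain_17,strain_31),strain_55),strain_75)).
That clade contains 8 terminal taxa: strain_1, strain_17, strain_31, strain_36, strain_41, strain_55, strain_61, strain_75.

8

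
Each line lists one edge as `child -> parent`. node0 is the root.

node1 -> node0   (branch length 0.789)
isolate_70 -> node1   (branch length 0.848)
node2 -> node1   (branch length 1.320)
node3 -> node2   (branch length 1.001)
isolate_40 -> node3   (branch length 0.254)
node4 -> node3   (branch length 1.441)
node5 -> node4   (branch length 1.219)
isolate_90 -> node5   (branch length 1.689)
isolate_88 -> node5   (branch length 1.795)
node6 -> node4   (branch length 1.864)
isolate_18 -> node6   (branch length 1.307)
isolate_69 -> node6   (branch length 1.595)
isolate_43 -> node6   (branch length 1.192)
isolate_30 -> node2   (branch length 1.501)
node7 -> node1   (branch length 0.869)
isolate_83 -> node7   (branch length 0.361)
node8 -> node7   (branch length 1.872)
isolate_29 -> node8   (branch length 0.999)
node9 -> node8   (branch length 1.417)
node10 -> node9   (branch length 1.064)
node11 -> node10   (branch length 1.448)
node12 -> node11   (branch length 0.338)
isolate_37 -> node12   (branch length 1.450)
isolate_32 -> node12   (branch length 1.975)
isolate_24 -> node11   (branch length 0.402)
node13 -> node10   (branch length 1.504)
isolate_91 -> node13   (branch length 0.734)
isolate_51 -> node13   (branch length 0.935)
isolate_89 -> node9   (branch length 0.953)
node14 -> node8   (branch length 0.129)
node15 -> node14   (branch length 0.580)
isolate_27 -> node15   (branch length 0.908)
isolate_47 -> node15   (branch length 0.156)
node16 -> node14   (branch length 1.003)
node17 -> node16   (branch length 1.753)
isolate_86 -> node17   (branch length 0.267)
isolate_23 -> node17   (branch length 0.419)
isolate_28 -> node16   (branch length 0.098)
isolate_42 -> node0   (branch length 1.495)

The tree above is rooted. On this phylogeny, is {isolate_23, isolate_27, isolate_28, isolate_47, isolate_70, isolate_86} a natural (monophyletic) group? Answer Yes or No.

No

The MRCA of the listed taxa subtends (isolate_70,((isolate_40,((isolate_90,isolate_88),(isolate_18,isolate_69,isolate_43))),isolate_30),(isolate_83,(isolate_29,((((isolate_37,isolate_32),isolate_24),(isolate_91,isolate_51)),isolate_89),((isolate_27,isolate_47),((isolate_86,isolate_23),isolate_28))))).
That clade also contains isolate_18, isolate_24, isolate_29, isolate_30, isolate_32, isolate_37, isolate_40, isolate_43, isolate_51, isolate_69, isolate_83, isolate_88, isolate_89, isolate_90, isolate_91, which are not in the proposed group, so the group is not monophyletic.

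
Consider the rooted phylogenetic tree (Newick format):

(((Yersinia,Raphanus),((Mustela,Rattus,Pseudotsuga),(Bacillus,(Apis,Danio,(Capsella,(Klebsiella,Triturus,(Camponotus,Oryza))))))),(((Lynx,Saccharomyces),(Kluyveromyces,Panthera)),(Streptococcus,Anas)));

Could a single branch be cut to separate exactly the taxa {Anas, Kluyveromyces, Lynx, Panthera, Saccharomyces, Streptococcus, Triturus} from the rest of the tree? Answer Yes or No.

The MRCA of the listed taxa is the root, so the smallest clade containing them is the whole tree.
That clade also contains Apis, Bacillus, Camponotus, Capsella, Danio, Klebsiella, Mustela, Oryza, Pseudotsuga, Raphanus, Rattus, Yersinia, which are not in the proposed group, so the group is not monophyletic.

No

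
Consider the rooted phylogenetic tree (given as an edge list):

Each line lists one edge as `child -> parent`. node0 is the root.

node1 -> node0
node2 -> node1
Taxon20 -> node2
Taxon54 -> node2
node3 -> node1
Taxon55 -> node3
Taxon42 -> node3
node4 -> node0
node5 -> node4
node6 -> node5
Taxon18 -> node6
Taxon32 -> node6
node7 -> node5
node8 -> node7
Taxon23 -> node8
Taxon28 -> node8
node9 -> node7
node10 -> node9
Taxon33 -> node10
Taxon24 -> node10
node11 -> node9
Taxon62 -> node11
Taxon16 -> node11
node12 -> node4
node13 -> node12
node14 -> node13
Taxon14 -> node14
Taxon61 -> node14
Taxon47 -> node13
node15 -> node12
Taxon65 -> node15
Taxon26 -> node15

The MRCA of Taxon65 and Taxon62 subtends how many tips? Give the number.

13

The MRCA of Taxon65 and Taxon62 is the node subtending (((Taxon18,Taxon32),((Taxon23,Taxon28),((Taxon33,Taxon24),(Taxon62,Taxon16)))),(((Taxon14,Taxon61),Taxon47),(Taxon65,Taxon26))).
That clade contains 13 terminal taxa: Taxon14, Taxon16, Taxon18, Taxon23, Taxon24, Taxon26, Taxon28, Taxon32, Taxon33, Taxon47, Taxon61, Taxon62, Taxon65.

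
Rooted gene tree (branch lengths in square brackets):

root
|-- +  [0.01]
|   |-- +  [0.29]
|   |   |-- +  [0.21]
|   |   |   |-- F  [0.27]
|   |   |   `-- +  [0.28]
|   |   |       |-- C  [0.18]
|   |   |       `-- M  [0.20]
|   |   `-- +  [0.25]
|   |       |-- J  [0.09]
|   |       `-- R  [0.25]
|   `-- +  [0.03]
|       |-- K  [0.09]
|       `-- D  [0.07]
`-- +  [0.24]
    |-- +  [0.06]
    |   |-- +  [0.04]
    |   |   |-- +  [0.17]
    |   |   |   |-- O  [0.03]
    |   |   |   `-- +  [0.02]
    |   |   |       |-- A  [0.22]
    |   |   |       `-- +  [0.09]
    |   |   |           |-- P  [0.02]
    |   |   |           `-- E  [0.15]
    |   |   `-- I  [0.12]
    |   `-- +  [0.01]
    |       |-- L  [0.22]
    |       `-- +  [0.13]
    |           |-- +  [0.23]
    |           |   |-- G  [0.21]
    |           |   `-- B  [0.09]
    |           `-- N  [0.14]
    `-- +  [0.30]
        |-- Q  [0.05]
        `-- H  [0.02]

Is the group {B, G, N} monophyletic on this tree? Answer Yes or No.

Yes

The most recent common ancestor of these taxa subtends ((G,B),N).
That clade has exactly 3 tips — every listed taxon and nothing else — so the group is monophyletic.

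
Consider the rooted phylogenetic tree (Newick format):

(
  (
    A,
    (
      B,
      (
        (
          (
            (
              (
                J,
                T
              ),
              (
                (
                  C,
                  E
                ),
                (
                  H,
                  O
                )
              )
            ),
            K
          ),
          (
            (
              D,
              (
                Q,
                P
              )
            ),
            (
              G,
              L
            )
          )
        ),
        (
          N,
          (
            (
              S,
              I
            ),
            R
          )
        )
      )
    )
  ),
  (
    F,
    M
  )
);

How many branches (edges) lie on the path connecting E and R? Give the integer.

9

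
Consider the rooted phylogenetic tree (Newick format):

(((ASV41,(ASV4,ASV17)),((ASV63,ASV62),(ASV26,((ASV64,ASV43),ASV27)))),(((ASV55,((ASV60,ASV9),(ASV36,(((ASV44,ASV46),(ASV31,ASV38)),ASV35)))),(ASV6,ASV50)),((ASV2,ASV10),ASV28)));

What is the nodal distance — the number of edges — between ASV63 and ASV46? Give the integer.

13

The MRCA of ASV63 and ASV46 is the root of the tree.
From ASV63 up to that node: 4 branches. From ASV46 up to the same node: 9 branches. Total: 4 + 9 = 13.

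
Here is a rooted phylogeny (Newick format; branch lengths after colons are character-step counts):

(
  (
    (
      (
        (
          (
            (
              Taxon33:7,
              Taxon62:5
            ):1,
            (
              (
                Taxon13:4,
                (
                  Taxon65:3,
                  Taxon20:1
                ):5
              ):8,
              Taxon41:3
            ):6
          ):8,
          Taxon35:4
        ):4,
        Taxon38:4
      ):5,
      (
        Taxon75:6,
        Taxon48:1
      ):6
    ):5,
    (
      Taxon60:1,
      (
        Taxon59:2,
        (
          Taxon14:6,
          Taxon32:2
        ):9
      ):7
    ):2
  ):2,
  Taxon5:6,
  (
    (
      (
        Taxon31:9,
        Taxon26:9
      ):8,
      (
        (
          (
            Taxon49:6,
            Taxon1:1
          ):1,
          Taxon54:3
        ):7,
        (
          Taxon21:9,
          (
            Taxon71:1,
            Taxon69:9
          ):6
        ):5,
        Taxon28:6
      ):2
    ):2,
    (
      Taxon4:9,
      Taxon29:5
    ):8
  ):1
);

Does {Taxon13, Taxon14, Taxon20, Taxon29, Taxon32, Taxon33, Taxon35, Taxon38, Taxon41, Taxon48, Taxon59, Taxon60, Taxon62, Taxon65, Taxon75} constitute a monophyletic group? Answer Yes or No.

No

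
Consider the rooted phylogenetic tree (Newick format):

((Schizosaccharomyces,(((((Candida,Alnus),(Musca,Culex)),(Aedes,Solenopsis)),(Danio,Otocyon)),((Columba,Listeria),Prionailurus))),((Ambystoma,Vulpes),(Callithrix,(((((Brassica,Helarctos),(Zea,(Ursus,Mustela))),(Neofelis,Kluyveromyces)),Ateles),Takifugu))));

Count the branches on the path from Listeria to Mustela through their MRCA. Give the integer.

14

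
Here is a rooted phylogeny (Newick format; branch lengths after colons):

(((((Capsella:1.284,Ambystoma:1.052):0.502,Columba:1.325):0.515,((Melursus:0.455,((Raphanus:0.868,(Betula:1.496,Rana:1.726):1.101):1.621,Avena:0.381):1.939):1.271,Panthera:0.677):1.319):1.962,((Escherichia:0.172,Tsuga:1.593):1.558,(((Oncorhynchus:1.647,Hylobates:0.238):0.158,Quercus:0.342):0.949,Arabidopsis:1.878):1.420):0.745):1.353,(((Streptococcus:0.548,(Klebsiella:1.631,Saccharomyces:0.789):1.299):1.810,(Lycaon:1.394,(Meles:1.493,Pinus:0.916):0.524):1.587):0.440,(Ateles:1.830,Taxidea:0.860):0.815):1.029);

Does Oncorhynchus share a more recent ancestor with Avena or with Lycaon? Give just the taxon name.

Avena

The MRCA of Oncorhynchus and Avena subtends ((((Capsella,Ambystoma),Columba),((Melursus,((Raphanus,(Betula,Rana)),Avena)),Panthera)),((Escherichia,Tsuga),(((Oncorhynchus,Hylobates),Quercus),Arabidopsis))) (15 taxa).
The MRCA of Oncorhynchus and Lycaon is the root, subtending the entire tree (23 taxa).
The first is nested inside the second, so Oncorhynchus shares a more recent common ancestor with Avena.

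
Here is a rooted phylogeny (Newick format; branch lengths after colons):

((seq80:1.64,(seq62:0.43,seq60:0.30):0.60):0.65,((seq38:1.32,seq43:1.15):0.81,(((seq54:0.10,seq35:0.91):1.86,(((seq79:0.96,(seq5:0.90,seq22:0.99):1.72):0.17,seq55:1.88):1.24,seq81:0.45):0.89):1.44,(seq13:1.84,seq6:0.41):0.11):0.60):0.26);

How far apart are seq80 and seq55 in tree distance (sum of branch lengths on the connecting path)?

The path runs seq80 → … → MRCA → … → seq55; the MRCA is the root of the tree.
Branch lengths along that path: 1.64 + 0.65 + 0.26 + 0.60 + 1.44 + 0.89 + 1.24 + 1.88 = 8.60.

8.60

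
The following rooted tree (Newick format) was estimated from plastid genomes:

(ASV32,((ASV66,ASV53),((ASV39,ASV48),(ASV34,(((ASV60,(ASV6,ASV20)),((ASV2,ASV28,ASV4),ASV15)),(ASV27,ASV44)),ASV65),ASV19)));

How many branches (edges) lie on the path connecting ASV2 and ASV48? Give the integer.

8

The MRCA of ASV2 and ASV48 is the node subtending ((ASV39,ASV48),(ASV34,(((ASV60,(ASV6,ASV20)),((ASV2,ASV28,ASV4),ASV15)),(ASV27,ASV44)),ASV65),ASV19).
From ASV2 up to that node: 6 branches. From ASV48 up to the same node: 2 branches. Total: 6 + 2 = 8.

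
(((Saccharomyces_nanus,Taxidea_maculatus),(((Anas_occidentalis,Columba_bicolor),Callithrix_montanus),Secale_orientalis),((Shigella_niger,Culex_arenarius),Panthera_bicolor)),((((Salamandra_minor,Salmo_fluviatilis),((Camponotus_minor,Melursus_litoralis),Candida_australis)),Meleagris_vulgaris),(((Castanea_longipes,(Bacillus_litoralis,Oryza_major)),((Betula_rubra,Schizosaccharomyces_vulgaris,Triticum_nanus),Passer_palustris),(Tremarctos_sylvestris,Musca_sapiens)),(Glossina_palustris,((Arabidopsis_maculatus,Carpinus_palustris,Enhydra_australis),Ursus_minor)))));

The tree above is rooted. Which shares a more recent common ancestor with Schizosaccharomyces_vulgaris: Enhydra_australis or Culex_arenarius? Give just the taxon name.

The MRCA of Schizosaccharomyces_vulgaris and Enhydra_australis subtends (((Castanea_longipes,(Bacillus_litoralis,Oryza_major)),((Betula_rubra,Schizosaccharomyces_vulgaris,Triticum_nanus),Passer_palustris),(Tremarctos_sylvestris,Musca_sapiens)),(Glossina_palustris,((Arabidopsis_maculatus,Carpinus_palustris,Enhydra_australis),Ursus_minor))) (14 taxa).
The MRCA of Schizosaccharomyces_vulgaris and Culex_arenarius is the root, subtending the entire tree (29 taxa).
The first is nested inside the second, so Schizosaccharomyces_vulgaris shares a more recent common ancestor with Enhydra_australis.

Enhydra_australis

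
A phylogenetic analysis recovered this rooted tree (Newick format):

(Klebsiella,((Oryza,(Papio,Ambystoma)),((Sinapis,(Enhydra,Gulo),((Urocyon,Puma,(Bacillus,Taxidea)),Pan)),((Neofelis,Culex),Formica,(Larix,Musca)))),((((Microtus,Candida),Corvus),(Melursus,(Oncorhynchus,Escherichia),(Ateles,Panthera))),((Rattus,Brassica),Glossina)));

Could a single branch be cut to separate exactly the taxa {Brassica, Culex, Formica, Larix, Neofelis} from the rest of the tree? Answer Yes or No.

No

The MRCA of the listed taxa is the root, so the smallest clade containing them is the whole tree.
That clade also contains Ambystoma, Ateles, Bacillus, Candida, Corvus, Enhydra, Escherichia, Glossina, Gulo, Klebsiella, Melursus, Microtus, Musca, Oncorhynchus, Oryza, Pan, Panthera, Papio, Puma, Rattus, Sinapis, Taxidea, Urocyon, which are not in the proposed group, so the group is not monophyletic.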